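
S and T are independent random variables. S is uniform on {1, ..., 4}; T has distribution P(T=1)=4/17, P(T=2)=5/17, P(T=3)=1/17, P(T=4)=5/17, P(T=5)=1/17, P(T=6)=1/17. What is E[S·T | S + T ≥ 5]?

47/5

P(S + T ≥ 5) = 45/68.
Summing ST·P(x,y) over outcomes with S + T ≥ 5 gives 423/68.
E[S·T | S + T ≥ 5] = (423/68) / (45/68) = 47/5.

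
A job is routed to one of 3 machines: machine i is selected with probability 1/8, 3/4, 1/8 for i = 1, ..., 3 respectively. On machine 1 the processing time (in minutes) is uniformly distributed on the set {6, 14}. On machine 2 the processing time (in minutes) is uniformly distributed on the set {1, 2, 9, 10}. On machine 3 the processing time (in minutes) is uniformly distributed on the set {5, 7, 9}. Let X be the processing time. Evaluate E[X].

E[X | machine 1] = (6+14)/2 = 10.
E[X | machine 2] = (1+2+9+10)/4 = 11/2.
E[X | machine 3] = (5+7+9)/3 = 7.
By the law of total expectation,
E[X] = (1/8)·(10) + (3/4)·(11/2) + (1/8)·(7) = 25/4.

25/4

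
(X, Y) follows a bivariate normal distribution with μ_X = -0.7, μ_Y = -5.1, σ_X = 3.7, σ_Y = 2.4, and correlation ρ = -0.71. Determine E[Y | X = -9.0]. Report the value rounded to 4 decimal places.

-1.2775

The regression of Y on X has slope ρ·σ_Y/σ_X and passes through (μ_X, μ_Y).
E[Y | X=-9.0] = -5.1 + (-0.71)·(2.4/3.7)·(-9.0 − (-0.7)) = -5.1 + (-0.46054)·(-8.3) = -1.2775.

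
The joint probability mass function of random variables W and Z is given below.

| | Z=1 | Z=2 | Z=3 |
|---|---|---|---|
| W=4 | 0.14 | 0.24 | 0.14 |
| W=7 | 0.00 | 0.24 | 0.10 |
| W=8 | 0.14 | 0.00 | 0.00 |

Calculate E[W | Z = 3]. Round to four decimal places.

5.2500

P(Z = 3) = 0.24.
Σ W·P over the event = 4·(0.14) + 7·(0.10) = 1.26.
E[W | Z = 3] = (1.26) / (0.24) = 5.2500.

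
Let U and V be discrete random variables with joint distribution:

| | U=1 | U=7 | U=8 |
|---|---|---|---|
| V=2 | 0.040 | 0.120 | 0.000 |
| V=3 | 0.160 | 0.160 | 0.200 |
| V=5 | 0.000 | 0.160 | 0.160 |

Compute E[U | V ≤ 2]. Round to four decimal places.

P(V ≤ 2) = 0.160.
Σ U·P over the event = 1·(0.040) + 7·(0.120) = 0.880.
E[U | V ≤ 2] = (0.880) / (0.160) = 5.5000.

5.5000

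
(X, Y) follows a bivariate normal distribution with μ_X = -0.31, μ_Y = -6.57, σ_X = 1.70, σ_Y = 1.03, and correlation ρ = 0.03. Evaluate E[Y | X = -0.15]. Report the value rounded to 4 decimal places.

For a bivariate normal, E[Y | X=x] = μ_Y + ρ·(σ_Y/σ_X)·(x − μ_X).
E[Y | X=-0.15] = -6.57 + (0.03)·(1.03/1.70)·(-0.15 − (-0.31)) = -6.57 + (0.018176)·(0.16) = -6.5671.

-6.5671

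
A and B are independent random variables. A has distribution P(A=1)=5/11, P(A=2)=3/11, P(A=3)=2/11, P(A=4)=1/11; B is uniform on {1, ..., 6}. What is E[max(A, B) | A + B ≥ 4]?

225/53

P(A + B ≥ 4) = 53/66.
Summing max(A,B)·P(x,y) over outcomes with A + B ≥ 4 gives 75/22.
E[max(A, B) | A + B ≥ 4] = (75/22) / (53/66) = 225/53.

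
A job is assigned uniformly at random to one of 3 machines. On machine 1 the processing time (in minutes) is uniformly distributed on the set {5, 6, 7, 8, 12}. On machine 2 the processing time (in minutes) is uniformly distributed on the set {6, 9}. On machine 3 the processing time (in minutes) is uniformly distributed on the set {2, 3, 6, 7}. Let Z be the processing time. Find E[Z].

E[Z | machine 1] = (5+6+7+8+12)/5 = 38/5.
E[Z | machine 2] = (6+9)/2 = 15/2.
E[Z | machine 3] = (2+3+6+7)/4 = 9/2.
By the law of total expectation,
E[Z] = (1/3)·(38/5) + (1/3)·(15/2) + (1/3)·(9/2) = 98/15.

98/15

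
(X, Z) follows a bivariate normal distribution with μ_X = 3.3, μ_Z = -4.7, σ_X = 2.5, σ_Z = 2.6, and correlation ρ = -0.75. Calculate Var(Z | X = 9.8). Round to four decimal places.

2.9575

For a bivariate normal, Var(Z | X=x) = σ_Z²(1 − ρ²).
Var(Z | X=9.8) = (2.6)²·(1 − (-0.75)²) = 6.76·0.4375 = 2.9575.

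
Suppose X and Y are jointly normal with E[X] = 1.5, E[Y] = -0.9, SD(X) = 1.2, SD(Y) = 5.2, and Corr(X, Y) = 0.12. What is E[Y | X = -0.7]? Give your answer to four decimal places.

-2.0440

The regression of Y on X has slope ρ·σ_Y/σ_X and passes through (μ_X, μ_Y).
E[Y | X=-0.7] = -0.9 + (0.12)·(5.2/1.2)·(-0.7 − (1.5)) = -0.9 + (0.52)·(-2.2) = -2.0440.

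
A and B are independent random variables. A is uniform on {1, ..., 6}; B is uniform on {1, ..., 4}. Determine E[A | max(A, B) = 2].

Outcomes with max(A, B) = 2: (1,2), (2,1), (2,2), each with probability 1/24.
E[A | max(A, B) = 2] = (1 + 2 + 2) / 3 = 5/3.

5/3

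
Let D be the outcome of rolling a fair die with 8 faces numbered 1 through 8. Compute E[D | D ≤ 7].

Given D ≤ 7, D is equally likely to be any of {1, 2, 3, 4, 5, 6, 7}.
E[D | D ≤ 7] = (1 + 2 + 3 + 4 + 5 + 6 + 7) / 7 = 4.

4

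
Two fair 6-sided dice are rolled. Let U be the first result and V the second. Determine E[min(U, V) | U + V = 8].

14/5

P(U + V = 8) = 5/36.
Summing min(U,V)·P(x,y) over outcomes with U + V = 8 gives 7/18.
E[min(U, V) | U + V = 8] = (7/18) / (5/36) = 14/5.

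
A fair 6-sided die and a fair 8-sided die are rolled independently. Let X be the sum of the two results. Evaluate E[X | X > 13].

P(X > 13) = 1/48.
Σ over the event: 14·1/48 = 7/24.
E[X | X > 13] = (7/24) / (1/48) = 14.

14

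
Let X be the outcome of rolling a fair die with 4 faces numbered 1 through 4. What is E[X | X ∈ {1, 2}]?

P(X ∈ {1, 2}) = 1/2.
Σ over the event: 1·1/4 + 2·1/4 = 3/4.
E[X | X ∈ {1, 2}] = (3/4) / (1/2) = 3/2.

3/2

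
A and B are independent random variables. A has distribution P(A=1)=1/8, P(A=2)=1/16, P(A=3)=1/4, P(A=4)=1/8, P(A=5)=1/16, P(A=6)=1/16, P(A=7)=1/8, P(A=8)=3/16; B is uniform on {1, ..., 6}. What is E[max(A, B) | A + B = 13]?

P(A + B = 13) = 5/96.
Summing max(A,B)·P(x,y) over outcomes with A + B = 13 gives 19/48.
E[max(A, B) | A + B = 13] = (19/48) / (5/96) = 38/5.

38/5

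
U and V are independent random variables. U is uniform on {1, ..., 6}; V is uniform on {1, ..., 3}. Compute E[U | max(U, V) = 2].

5/3

Outcomes with max(U, V) = 2: (1,2), (2,1), (2,2), each with probability 1/18.
E[U | max(U, V) = 2] = (1 + 2 + 2) / 3 = 5/3.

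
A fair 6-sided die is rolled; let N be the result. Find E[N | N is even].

Given N is even, N is equally likely to be any of {2, 4, 6}.
E[N | N is even] = (2 + 4 + 6) / 3 = 4.

4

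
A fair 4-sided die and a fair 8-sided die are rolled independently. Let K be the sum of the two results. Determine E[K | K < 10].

80/13

P(K < 10) = 13/16.
Σ over the event: 2·1/32 + 3·1/16 + 4·3/32 + 5·1/8 + 6·1/8 + 7·1/8 + 8·1/8 + 9·1/8 = 5.
E[K | K < 10] = (5) / (13/16) = 80/13.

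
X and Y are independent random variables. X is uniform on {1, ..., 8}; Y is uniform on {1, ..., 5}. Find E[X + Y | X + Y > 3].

292/37

P(X + Y > 3) = 37/40.
Summing (X+Y)·P(x,y) over outcomes with X + Y > 3 gives 73/10.
E[X + Y | X + Y > 3] = (73/10) / (37/40) = 292/37.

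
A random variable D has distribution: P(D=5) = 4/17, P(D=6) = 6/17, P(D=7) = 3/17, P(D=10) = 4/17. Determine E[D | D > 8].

10

P(D > 8) = 4/17.
Σ over the event: 10·4/17 = 40/17.
E[D | D > 8] = (40/17) / (4/17) = 10.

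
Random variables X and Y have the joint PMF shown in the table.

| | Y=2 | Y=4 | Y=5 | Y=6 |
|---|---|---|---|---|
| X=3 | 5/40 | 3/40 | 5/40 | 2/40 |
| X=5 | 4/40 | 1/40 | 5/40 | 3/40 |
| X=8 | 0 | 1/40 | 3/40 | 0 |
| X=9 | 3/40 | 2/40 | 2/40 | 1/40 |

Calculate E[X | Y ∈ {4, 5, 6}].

P(Y ∈ {4, 5, 6}) = 7/10.
Summing X·P(X=x,Y=y) over the conditioning event gives 19/5.
E[X | Y ∈ {4, 5, 6}] = (19/5) / (7/10) = 38/7.

38/7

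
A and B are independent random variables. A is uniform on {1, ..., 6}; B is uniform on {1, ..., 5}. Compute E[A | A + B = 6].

P(A + B = 6) = 1/6.
Summing A·P(x,y) over outcomes with A + B = 6 gives 1/2.
E[A | A + B = 6] = (1/2) / (1/6) = 3.

3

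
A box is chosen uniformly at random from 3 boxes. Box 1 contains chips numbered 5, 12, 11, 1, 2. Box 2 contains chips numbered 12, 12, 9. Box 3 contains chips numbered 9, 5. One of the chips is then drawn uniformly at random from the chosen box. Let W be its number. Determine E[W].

121/15

E[W | box 1] = (5+12+11+1+2)/5 = 31/5.
E[W | box 2] = (12+12+9)/3 = 11.
E[W | box 3] = (9+5)/2 = 7.
E[W] = (1/3)·(31/5) + (1/3)·(11) + (1/3)·(7) = 121/15.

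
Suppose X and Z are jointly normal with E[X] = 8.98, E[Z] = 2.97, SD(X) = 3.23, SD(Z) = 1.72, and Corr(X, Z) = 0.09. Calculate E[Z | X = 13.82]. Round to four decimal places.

For a bivariate normal, E[Z | X=x] = μ_Z + ρ·(σ_Z/σ_X)·(x − μ_X).
E[Z | X=13.82] = 2.97 + (0.09)·(1.72/3.23)·(13.82 − (8.98)) = 2.97 + (0.047926)·(4.84) = 3.2020.

3.2020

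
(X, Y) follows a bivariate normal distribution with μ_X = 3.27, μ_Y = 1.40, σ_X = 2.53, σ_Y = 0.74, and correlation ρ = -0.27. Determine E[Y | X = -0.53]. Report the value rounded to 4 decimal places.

1.7001

E[Y | X=x] = μ_Y + ρ(σ_Y/σ_X)(x − μ_X) for jointly normal variables.
E[Y | X=-0.53] = 1.40 + (-0.27)·(0.74/2.53)·(-0.53 − (3.27)) = 1.40 + (-0.078972)·(-3.8) = 1.7001.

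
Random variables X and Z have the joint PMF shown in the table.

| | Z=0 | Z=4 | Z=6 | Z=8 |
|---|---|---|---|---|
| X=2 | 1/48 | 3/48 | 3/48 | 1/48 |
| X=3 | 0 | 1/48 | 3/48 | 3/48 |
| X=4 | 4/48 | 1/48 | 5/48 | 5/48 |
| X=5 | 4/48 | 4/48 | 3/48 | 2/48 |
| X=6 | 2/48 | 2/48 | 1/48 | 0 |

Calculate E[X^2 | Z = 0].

P(Z = 0) = 11/48.
Σ X^2·P over the event = 4·(1/48) + 16·(4/48) + 25·(4/48) + 36·(2/48) = 5.
E[X^2 | Z = 0] = (5) / (11/48) = 240/11.

240/11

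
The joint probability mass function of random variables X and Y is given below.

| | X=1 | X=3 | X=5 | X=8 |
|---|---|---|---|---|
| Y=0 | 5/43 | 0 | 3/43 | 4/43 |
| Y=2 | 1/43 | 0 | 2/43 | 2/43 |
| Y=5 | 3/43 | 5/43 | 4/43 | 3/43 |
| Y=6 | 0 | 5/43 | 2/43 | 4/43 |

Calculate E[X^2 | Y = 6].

351/11

P(Y = 6) = 11/43.
Summing X^2·P(X=x,Y=y) over the conditioning event gives 351/43.
E[X^2 | Y = 6] = (351/43) / (11/43) = 351/11.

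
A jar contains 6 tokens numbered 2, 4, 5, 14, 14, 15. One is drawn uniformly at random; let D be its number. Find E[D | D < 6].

11/3

P(D < 6) = 1/2.
Σ over the event: 2·1/6 + 4·1/6 + 5·1/6 = 11/6.
E[D | D < 6] = (11/6) / (1/2) = 11/3.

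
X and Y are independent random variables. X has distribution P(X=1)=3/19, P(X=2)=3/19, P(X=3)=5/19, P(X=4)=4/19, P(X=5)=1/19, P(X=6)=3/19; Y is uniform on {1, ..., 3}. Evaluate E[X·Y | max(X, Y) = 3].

P(max(X, Y) = 3) = 7/19.
Summing XY·P(x,y) over outcomes with max(X, Y) = 3 gives 39/19.
E[X·Y | max(X, Y) = 3] = (39/19) / (7/19) = 39/7.

39/7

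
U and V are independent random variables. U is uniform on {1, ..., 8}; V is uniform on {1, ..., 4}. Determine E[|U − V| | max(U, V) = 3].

6/5

Outcomes with max(U, V) = 3: (1,3), (2,3), (3,1), (3,2), (3,3), each with probability 1/32.
E[|U − V| | max(U, V) = 3] = (2 + 1 + 2 + 1 + 0) / 5 = 6/5.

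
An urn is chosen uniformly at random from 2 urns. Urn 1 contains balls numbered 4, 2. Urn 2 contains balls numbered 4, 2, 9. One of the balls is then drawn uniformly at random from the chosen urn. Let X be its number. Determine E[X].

E[X | urn 1] = (4+2)/2 = 3.
E[X | urn 2] = (4+2+9)/3 = 5.
By the law of total expectation,
E[X] = (1/2)·(3) + (1/2)·(5) = 4.

4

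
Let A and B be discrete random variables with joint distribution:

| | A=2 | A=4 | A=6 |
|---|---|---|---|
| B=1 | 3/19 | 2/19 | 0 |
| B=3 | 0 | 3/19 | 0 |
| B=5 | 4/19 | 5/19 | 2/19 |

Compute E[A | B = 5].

40/11

P(B = 5) = 11/19.
Σ A·P over the event = 2·(4/19) + 4·(5/19) + 6·(2/19) = 40/19.
E[A | B = 5] = (40/19) / (11/19) = 40/11.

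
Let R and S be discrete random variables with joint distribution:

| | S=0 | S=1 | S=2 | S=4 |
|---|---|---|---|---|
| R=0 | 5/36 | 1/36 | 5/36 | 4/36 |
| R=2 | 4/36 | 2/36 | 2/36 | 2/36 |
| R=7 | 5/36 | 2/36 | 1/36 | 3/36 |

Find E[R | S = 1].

18/5

P(S = 1) = 5/36.
Σ R·P over the event = 0·(1/36) + 2·(2/36) + 7·(2/36) = 1/2.
E[R | S = 1] = (1/2) / (5/36) = 18/5.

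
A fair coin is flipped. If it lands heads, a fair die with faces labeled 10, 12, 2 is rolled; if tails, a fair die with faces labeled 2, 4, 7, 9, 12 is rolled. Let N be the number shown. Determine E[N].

E[N | heads] = (10+12+2)/3 = 8.
E[N | tails] = (2+4+7+9+12)/5 = 34/5.
By the law of total expectation,
E[N] = (1/2)·(8) + (1/2)·(34/5) = 37/5.

37/5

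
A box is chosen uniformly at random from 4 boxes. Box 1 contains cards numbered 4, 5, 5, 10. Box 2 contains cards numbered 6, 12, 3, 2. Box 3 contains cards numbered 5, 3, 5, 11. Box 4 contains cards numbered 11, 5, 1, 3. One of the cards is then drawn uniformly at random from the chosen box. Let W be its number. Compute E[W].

91/16

E[W | box 1] = (4+5+5+10)/4 = 6.
E[W | box 2] = (6+12+3+2)/4 = 23/4.
E[W | box 3] = (5+3+5+11)/4 = 6.
E[W | box 4] = (11+5+1+3)/4 = 5.
E[W] = (1/4)·(6) + (1/4)·(23/4) + (1/4)·(6) + (1/4)·(5) = 91/16.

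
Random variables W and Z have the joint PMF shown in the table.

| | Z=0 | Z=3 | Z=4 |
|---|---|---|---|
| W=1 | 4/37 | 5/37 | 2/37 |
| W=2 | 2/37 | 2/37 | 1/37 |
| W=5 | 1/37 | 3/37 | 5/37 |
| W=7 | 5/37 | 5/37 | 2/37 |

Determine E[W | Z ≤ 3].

107/27

P(Z ≤ 3) = 27/37.
Summing W·P(W=x,Z=y) over the conditioning event gives 107/37.
E[W | Z ≤ 3] = (107/37) / (27/37) = 107/27.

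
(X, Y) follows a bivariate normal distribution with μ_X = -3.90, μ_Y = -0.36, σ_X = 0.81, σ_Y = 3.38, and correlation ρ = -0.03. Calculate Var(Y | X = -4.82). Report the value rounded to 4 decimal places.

Var(Y | X=x) = (1 − ρ²)·σ_Y².
Var(Y | X=-4.82) = (3.38)²·(1 − (-0.03)²) = 11.4244·0.9991 = 11.4141.

11.4141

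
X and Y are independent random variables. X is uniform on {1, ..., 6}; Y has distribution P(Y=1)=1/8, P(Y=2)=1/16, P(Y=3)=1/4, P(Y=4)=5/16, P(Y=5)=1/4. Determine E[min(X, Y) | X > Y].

57/20

P(X > Y) = 5/12.
Summing min(X,Y)·P(x,y) over outcomes with X > Y gives 19/16.
E[min(X, Y) | X > Y] = (19/16) / (5/12) = 57/20.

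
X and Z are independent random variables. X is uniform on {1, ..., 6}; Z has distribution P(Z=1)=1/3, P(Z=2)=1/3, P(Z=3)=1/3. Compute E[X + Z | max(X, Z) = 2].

P(max(X, Z) = 2) = 1/6.
Summing (X+Z)·P(x,y) over outcomes with max(X, Z) = 2 gives 5/9.
E[X + Z | max(X, Z) = 2] = (5/9) / (1/6) = 10/3.

10/3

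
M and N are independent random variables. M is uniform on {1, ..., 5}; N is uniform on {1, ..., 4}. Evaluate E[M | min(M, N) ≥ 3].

P(min(M, N) ≥ 3) = 3/10.
Summing M·P(x,y) over outcomes with min(M, N) ≥ 3 gives 6/5.
E[M | min(M, N) ≥ 3] = (6/5) / (3/10) = 4.

4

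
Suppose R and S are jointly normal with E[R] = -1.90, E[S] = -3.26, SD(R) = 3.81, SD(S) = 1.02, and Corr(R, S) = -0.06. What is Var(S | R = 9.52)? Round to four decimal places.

1.0367

For a bivariate normal, Var(S | R=x) = σ_S²(1 − ρ²).
Var(S | R=9.52) = (1.02)²·(1 − (-0.06)²) = 1.0404·0.9964 = 1.0367.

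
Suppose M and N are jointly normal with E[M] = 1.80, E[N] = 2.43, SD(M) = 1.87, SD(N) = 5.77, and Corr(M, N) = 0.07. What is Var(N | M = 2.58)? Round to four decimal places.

Var(N | M=x) = (1 − ρ²)·σ_N².
Var(N | M=2.58) = (5.77)²·(1 − (0.07)²) = 33.2929·0.9951 = 33.1298.

33.1298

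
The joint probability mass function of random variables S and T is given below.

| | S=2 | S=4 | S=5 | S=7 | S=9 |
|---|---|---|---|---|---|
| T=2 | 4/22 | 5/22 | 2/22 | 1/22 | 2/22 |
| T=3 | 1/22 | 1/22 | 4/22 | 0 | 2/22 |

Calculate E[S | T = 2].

P(T = 2) = 7/11.
Σ S·P over the event = 2·(4/22) + 4·(5/22) + 5·(2/22) + 7·(1/22) + 9·(2/22) = 63/22.
E[S | T = 2] = (63/22) / (7/11) = 9/2.

9/2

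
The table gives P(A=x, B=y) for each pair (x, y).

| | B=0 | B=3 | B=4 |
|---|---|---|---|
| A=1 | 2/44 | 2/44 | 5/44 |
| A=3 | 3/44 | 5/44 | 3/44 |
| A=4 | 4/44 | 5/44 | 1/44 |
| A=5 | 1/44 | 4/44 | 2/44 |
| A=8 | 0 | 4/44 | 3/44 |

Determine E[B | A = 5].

20/7

P(A = 5) = 7/44.
Σ B·P over the event = 0·(1/44) + 3·(4/44) + 4·(2/44) = 5/11.
E[B | A = 5] = (5/11) / (7/44) = 20/7.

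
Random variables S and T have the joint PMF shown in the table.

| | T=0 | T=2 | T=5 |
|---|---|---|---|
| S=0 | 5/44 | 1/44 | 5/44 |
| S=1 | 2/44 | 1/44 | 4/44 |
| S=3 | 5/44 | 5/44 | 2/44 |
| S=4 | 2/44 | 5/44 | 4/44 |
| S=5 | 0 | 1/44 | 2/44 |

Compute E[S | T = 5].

P(T = 5) = 17/44.
Summing S·P(S=x,T=y) over the conditioning event gives 9/11.
E[S | T = 5] = (9/11) / (17/44) = 36/17.

36/17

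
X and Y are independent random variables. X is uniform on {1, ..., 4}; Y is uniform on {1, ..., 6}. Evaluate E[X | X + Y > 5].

P(X + Y > 5) = 7/12.
Summing X·P(x,y) over outcomes with X + Y > 5 gives 5/3.
E[X | X + Y > 5] = (5/3) / (7/12) = 20/7.

20/7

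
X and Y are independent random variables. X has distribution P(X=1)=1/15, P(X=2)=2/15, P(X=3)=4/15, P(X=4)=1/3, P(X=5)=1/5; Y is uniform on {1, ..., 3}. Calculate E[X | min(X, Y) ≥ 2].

P(min(X, Y) ≥ 2) = 28/45.
Summing X·P(x,y) over outcomes with min(X, Y) ≥ 2 gives 34/15.
E[X | min(X, Y) ≥ 2] = (34/15) / (28/45) = 51/14.

51/14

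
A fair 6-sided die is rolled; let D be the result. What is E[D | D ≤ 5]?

Given D ≤ 5, D is equally likely to be any of {1, 2, 3, 4, 5}.
E[D | D ≤ 5] = (1 + 2 + 3 + 4 + 5) / 5 = 3.

3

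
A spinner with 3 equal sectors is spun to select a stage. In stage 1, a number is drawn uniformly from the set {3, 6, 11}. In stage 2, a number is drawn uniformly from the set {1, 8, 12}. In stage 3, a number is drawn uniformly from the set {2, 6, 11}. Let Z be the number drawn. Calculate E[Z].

20/3

E[Z | stage 1] = (3+6+11)/3 = 20/3.
E[Z | stage 2] = (1+8+12)/3 = 7.
E[Z | stage 3] = (2+6+11)/3 = 19/3.
E[Z] = (1/3)·(20/3) + (1/3)·(7) + (1/3)·(19/3) = 20/3.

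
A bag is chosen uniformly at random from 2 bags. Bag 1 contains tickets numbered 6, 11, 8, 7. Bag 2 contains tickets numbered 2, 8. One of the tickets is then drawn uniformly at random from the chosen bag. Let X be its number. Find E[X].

E[X | bag 1] = (6+11+8+7)/4 = 8.
E[X | bag 2] = (2+8)/2 = 5.
E[X] = (1/2)·(8) + (1/2)·(5) = 13/2.

13/2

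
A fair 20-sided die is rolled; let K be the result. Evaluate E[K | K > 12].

33/2

Given K > 12, K is equally likely to be any of {13, 14, 15, 16, 17, 18, 19, 20}.
E[K | K > 12] = (13 + 14 + 15 + 16 + 17 + 18 + 19 + 20) / 8 = 33/2.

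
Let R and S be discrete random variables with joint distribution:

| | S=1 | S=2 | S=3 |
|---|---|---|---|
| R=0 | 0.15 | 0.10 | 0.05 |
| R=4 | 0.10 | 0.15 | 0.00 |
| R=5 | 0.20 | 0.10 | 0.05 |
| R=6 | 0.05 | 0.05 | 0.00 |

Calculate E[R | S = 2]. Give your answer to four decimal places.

P(S = 2) = 0.40.
Σ R·P over the event = 0·(0.10) + 4·(0.15) + 5·(0.10) + 6·(0.05) = 1.40.
E[R | S = 2] = (1.40) / (0.40) = 3.5000.

3.5000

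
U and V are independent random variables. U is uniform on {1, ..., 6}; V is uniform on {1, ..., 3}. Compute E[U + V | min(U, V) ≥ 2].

13/2

Outcomes with min(U, V) ≥ 2: (2,2), (2,3), (3,2), (3,3), (4,2), (4,3), (5,2), (5,3), (6,2), (6,3), each with probability 1/18.
E[U + V | min(U, V) ≥ 2] = (4 + 5 + 5 + 6 + 6 + 7 + 7 + 8 + 8 + 9) / 10 = 13/2.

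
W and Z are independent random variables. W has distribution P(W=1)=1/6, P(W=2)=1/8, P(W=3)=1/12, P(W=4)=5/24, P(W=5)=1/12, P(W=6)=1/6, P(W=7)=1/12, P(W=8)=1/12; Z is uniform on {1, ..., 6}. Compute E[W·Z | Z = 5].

P(Z = 5) = 1/6.
Summing WZ·P(x,y) over outcomes with Z = 5 gives 125/36.
E[W·Z | Z = 5] = (125/36) / (1/6) = 125/6.

125/6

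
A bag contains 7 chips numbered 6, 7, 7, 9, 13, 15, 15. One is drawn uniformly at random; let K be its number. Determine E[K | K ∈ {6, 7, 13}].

33/4

P(K ∈ {6, 7, 13}) = 4/7.
Σ over the event: 6·1/7 + 7·2/7 + 13·1/7 = 33/7.
E[K | K ∈ {6, 7, 13}] = (33/7) / (4/7) = 33/4.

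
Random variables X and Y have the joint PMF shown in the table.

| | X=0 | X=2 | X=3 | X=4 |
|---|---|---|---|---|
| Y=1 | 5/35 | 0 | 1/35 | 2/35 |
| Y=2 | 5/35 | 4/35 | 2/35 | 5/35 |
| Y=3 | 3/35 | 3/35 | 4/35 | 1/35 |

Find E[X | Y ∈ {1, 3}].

33/19

P(Y ∈ {1, 3}) = 19/35.
Σ X·P over the event = 0·(5/35) + 0·(3/35) + 2·(3/35) + 3·(1/35) + 3·(4/35) + 4·(2/35) + 4·(1/35) = 33/35.
E[X | Y ∈ {1, 3}] = (33/35) / (19/35) = 33/19.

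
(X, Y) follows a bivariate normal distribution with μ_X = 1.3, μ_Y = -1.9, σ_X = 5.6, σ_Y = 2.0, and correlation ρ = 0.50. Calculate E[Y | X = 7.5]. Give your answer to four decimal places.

-0.7929

E[Y | X=x] = μ_Y + ρ(σ_Y/σ_X)(x − μ_X) for jointly normal variables.
E[Y | X=7.5] = -1.9 + (0.50)·(2.0/5.6)·(7.5 − (1.3)) = -1.9 + (0.17857)·(6.2) = -0.7929.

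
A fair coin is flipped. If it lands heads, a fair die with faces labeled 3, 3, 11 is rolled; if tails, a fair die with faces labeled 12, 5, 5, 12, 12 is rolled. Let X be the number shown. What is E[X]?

223/30

E[X | heads] = (3+3+11)/3 = 17/3.
E[X | tails] = (12+5+5+12+12)/5 = 46/5.
By the law of total expectation,
E[X] = (1/2)·(17/3) + (1/2)·(46/5) = 223/30.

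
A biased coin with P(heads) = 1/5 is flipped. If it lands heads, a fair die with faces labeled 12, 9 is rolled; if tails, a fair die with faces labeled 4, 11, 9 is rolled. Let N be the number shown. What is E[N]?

E[N | heads] = (12+9)/2 = 21/2.
E[N | tails] = (4+11+9)/3 = 8.
E[N] = (1/5)·(21/2) + (4/5)·(8) = 17/2.

17/2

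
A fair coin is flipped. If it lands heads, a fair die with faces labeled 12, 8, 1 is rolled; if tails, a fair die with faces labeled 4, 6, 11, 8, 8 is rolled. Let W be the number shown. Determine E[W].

36/5

E[W | heads] = (12+8+1)/3 = 7.
E[W | tails] = (4+6+11+8+8)/5 = 37/5.
By the law of total expectation,
E[W] = (1/2)·(7) + (1/2)·(37/5) = 36/5.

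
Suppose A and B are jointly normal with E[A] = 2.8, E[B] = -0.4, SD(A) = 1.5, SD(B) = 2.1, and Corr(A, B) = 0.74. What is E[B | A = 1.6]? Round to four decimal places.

-1.6432

For a bivariate normal, E[B | A=x] = μ_B + ρ·(σ_B/σ_A)·(x − μ_A).
E[B | A=1.6] = -0.4 + (0.74)·(2.1/1.5)·(1.6 − (2.8)) = -0.4 + (1.036)·(-1.2) = -1.6432.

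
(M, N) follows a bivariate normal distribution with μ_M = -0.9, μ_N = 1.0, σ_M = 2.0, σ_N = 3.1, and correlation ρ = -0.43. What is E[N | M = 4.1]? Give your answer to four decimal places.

-2.3325

E[N | M=x] = μ_N + ρ(σ_N/σ_M)(x − μ_M) for jointly normal variables.
E[N | M=4.1] = 1.0 + (-0.43)·(3.1/2.0)·(4.1 − (-0.9)) = 1.0 + (-0.6665)·(5) = -2.3325.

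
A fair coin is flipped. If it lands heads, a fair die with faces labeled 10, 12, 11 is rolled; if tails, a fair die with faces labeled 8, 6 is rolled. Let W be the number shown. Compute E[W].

9

E[W | heads] = (10+12+11)/3 = 11.
E[W | tails] = (8+6)/2 = 7.
E[W] = (1/2)·(11) + (1/2)·(7) = 9.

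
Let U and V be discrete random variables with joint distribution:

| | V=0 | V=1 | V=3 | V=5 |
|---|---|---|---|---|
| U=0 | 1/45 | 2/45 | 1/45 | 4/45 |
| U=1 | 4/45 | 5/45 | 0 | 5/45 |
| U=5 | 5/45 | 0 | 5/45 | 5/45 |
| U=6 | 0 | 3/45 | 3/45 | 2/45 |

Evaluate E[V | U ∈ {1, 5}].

70/29

P(U ∈ {1, 5}) = 29/45.
Σ V·P over the event = 0·(4/45) + 1·(5/45) + 5·(5/45) + 0·(5/45) + 3·(5/45) + 5·(5/45) = 14/9.
E[V | U ∈ {1, 5}] = (14/9) / (29/45) = 70/29.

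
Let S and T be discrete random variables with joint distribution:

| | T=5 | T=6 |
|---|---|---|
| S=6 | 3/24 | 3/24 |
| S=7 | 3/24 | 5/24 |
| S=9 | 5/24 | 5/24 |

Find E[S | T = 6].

P(T = 6) = 13/24.
Σ S·P over the event = 6·(3/24) + 7·(5/24) + 9·(5/24) = 49/12.
E[S | T = 6] = (49/12) / (13/24) = 98/13.

98/13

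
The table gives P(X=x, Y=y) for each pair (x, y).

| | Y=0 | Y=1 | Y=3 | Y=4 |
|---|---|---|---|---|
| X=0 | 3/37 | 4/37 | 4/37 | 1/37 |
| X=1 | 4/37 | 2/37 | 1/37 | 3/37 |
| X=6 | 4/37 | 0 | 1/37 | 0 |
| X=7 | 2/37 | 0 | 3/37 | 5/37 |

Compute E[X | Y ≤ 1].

P(Y ≤ 1) = 19/37.
Σ X·P over the event = 0·(3/37) + 0·(4/37) + 1·(4/37) + 1·(2/37) + 6·(4/37) + 7·(2/37) = 44/37.
E[X | Y ≤ 1] = (44/37) / (19/37) = 44/19.

44/19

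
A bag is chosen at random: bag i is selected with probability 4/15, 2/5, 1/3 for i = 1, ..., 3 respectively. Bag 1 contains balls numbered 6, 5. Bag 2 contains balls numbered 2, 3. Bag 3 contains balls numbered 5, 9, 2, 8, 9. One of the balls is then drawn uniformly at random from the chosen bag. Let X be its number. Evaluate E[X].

14/3

E[X | bag 1] = (6+5)/2 = 11/2.
E[X | bag 2] = (2+3)/2 = 5/2.
E[X | bag 3] = (5+9+2+8+9)/5 = 33/5.
By the law of total expectation,
E[X] = (4/15)·(11/2) + (2/5)·(5/2) + (1/3)·(33/5) = 14/3.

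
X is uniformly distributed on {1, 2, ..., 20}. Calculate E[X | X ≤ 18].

19/2

P(X ≤ 18) = 9/10.
E[X | X ≤ 18] = (171/20) / (9/10) = 19/2.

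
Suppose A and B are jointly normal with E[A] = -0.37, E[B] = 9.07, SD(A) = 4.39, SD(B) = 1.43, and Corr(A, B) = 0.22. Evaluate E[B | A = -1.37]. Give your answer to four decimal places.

The regression of B on A has slope ρ·σ_B/σ_A and passes through (μ_A, μ_B).
E[B | A=-1.37] = 9.07 + (0.22)·(1.43/4.39)·(-1.37 − (-0.37)) = 9.07 + (0.071663)·(-1) = 8.9983.

8.9983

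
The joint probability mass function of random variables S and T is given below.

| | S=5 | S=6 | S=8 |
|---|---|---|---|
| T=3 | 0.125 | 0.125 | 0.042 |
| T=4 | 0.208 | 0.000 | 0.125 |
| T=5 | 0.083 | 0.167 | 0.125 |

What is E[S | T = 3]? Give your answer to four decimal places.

5.8596

P(T = 3) = 0.292.
Summing S·P(S=x,T=y) over the conditioning event gives 1.711.
E[S | T = 3] = (1.711) / (0.292) = 5.8596.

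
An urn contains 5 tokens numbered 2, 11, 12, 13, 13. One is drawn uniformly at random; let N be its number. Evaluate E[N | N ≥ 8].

49/4

P(N ≥ 8) = 4/5.
Σ over the event: 11·1/5 + 12·1/5 + 13·2/5 = 49/5.
E[N | N ≥ 8] = (49/5) / (4/5) = 49/4.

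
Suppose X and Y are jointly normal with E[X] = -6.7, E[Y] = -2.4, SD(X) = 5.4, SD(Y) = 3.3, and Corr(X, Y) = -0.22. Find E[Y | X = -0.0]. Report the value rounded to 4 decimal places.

E[Y | X=x] = μ_Y + ρ(σ_Y/σ_X)(x − μ_X) for jointly normal variables.
E[Y | X=-0.0] = -2.4 + (-0.22)·(3.3/5.4)·(-0.0 − (-6.7)) = -2.4 + (-0.134444)·(6.7) = -3.3008.

-3.3008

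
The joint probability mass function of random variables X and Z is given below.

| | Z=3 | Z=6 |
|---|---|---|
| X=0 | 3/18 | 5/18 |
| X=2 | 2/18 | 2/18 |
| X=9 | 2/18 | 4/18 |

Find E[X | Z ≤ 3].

P(Z ≤ 3) = 7/18.
Σ X·P over the event = 0·(3/18) + 2·(2/18) + 9·(2/18) = 11/9.
E[X | Z ≤ 3] = (11/9) / (7/18) = 22/7.

22/7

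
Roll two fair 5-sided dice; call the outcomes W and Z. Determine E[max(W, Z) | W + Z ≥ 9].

Outcomes with W + Z ≥ 9: (4,5), (5,4), (5,5), each with probability 1/25.
E[max(W, Z) | W + Z ≥ 9] = (5 + 5 + 5) / 3 = 5.

5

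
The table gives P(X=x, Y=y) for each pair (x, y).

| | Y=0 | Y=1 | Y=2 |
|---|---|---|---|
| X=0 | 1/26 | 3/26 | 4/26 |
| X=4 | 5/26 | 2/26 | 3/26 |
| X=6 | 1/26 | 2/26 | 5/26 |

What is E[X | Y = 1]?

20/7

P(Y = 1) = 7/26.
Σ X·P over the event = 0·(3/26) + 4·(2/26) + 6·(2/26) = 10/13.
E[X | Y = 1] = (10/13) / (7/26) = 20/7.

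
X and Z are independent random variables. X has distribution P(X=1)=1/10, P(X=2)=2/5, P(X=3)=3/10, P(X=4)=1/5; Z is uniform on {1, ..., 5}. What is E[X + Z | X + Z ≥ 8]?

58/7

P(X + Z ≥ 8) = 7/50.
Summing (X+Z)·P(x,y) over outcomes with X + Z ≥ 8 gives 29/25.
E[X + Z | X + Z ≥ 8] = (29/25) / (7/50) = 58/7.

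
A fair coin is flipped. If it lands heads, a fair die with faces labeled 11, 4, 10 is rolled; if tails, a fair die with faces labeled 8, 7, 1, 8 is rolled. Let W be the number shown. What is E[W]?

E[W | heads] = (11+4+10)/3 = 25/3.
E[W | tails] = (8+7+1+8)/4 = 6.
By the law of total expectation,
E[W] = (1/2)·(25/3) + (1/2)·(6) = 43/6.

43/6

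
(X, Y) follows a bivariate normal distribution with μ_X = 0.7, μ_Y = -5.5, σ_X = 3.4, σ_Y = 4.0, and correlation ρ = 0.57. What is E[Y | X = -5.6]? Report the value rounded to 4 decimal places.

-9.7247

For a bivariate normal, E[Y | X=x] = μ_Y + ρ·(σ_Y/σ_X)·(x − μ_X).
E[Y | X=-5.6] = -5.5 + (0.57)·(4.0/3.4)·(-5.6 − (0.7)) = -5.5 + (0.67059)·(-6.3) = -9.7247.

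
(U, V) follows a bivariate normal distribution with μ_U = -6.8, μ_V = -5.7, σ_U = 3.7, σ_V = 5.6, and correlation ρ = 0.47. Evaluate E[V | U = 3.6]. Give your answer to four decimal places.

The regression of V on U has slope ρ·σ_V/σ_U and passes through (μ_U, μ_V).
E[V | U=3.6] = -5.7 + (0.47)·(5.6/3.7)·(3.6 − (-6.8)) = -5.7 + (0.711351)·(10.4) = 1.6981.

1.6981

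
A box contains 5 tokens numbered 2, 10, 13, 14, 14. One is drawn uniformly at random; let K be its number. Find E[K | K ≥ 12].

41/3

P(K ≥ 12) = 3/5.
Σ over the event: 13·1/5 + 14·2/5 = 41/5.
E[K | K ≥ 12] = (41/5) / (3/5) = 41/3.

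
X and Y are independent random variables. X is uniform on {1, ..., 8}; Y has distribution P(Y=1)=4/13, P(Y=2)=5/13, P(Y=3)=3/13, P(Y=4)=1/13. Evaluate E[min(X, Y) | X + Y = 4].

17/12

P(X + Y = 4) = 3/26.
Summing min(X,Y)·P(x,y) over outcomes with X + Y = 4 gives 17/104.
E[min(X, Y) | X + Y = 4] = (17/104) / (3/26) = 17/12.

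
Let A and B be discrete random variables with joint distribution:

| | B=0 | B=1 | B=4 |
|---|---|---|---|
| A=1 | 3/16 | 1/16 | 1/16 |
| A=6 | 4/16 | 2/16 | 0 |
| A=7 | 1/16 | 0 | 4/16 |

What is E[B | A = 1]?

1

P(A = 1) = 5/16.
Summing B·P(A=x,B=y) over the conditioning event gives 5/16.
E[B | A = 1] = (5/16) / (5/16) = 1.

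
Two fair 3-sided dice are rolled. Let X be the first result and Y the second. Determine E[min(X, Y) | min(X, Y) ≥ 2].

9/4

Outcomes with min(X, Y) ≥ 2: (2,2), (2,3), (3,2), (3,3), each with probability 1/9.
E[min(X, Y) | min(X, Y) ≥ 2] = (2 + 2 + 2 + 3) / 4 = 9/4.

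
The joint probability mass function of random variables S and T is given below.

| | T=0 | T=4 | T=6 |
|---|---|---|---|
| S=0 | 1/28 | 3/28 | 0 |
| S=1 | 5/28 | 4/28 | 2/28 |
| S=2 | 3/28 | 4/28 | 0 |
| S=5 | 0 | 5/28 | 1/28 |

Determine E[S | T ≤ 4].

48/25

P(T ≤ 4) = 25/28.
Σ S·P over the event = 0·(1/28) + 0·(3/28) + 1·(5/28) + 1·(4/28) + 2·(3/28) + 2·(4/28) + 5·(5/28) = 12/7.
E[S | T ≤ 4] = (12/7) / (25/28) = 48/25.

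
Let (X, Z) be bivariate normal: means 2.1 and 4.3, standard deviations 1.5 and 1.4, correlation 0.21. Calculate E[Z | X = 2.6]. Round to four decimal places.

4.3980

E[Z | X=x] = μ_Z + ρ(σ_Z/σ_X)(x − μ_X) for jointly normal variables.
E[Z | X=2.6] = 4.3 + (0.21)·(1.4/1.5)·(2.6 − (2.1)) = 4.3 + (0.196)·(0.5) = 4.3980.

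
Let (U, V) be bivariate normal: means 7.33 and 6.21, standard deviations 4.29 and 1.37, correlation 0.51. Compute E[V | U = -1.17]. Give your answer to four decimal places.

4.8256

The regression of V on U has slope ρ·σ_V/σ_U and passes through (μ_U, μ_V).
E[V | U=-1.17] = 6.21 + (0.51)·(1.37/4.29)·(-1.17 − (7.33)) = 6.21 + (0.16287)·(-8.5) = 4.8256.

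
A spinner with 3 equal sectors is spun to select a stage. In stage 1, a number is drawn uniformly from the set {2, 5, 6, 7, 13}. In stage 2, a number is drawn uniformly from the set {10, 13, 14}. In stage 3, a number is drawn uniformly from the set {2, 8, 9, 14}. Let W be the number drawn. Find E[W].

E[W | stage 1] = (2+5+6+7+13)/5 = 33/5.
E[W | stage 2] = (10+13+14)/3 = 37/3.
E[W | stage 3] = (2+8+9+14)/4 = 33/4.
By the law of total expectation,
E[W] = (1/3)·(33/5) + (1/3)·(37/3) + (1/3)·(33/4) = 1631/180.

1631/180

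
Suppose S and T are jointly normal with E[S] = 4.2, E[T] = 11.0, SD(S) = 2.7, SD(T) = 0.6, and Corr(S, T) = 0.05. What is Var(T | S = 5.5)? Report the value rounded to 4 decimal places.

For a bivariate normal, Var(T | S=x) = σ_T²(1 − ρ²).
Var(T | S=5.5) = (0.6)²·(1 − (0.05)²) = 0.36·0.9975 = 0.3591.

0.3591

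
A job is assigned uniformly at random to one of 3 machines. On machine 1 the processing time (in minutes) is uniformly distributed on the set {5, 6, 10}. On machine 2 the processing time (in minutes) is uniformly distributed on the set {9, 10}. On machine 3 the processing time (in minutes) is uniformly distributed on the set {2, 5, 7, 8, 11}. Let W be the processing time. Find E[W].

77/10

E[W | machine 1] = (5+6+10)/3 = 7.
E[W | machine 2] = (9+10)/2 = 19/2.
E[W | machine 3] = (2+5+7+8+11)/5 = 33/5.
By the law of total expectation,
E[W] = (1/3)·(7) + (1/3)·(19/2) + (1/3)·(33/5) = 77/10.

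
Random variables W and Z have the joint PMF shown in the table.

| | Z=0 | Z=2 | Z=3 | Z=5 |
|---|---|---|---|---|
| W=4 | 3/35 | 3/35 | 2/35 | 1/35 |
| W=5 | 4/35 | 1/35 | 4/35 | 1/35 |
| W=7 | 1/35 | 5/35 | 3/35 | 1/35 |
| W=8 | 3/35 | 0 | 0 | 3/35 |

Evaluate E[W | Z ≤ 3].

P(Z ≤ 3) = 29/35.
Summing W·P(W=x,Z=y) over the conditioning event gives 164/35.
E[W | Z ≤ 3] = (164/35) / (29/35) = 164/29.

164/29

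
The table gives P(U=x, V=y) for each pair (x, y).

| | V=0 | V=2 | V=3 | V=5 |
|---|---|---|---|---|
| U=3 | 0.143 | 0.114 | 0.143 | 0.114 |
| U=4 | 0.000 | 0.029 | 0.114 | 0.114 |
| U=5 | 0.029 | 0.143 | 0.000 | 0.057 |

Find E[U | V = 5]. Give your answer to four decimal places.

3.8000

P(V = 5) = 0.285.
Σ U·P over the event = 3·(0.114) + 4·(0.114) + 5·(0.057) = 1.083.
E[U | V = 5] = (1.083) / (0.285) = 3.8000.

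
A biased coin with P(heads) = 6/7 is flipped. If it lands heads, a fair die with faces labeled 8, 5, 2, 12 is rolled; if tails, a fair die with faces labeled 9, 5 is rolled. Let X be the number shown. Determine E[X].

E[X | heads] = (8+5+2+12)/4 = 27/4.
E[X | tails] = (9+5)/2 = 7.
By the law of total expectation,
E[X] = (6/7)·(27/4) + (1/7)·(7) = 95/14.

95/14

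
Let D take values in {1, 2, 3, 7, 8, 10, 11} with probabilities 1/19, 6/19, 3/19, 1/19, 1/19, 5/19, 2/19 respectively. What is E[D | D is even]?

P(D is even) = 12/19.
Σ over the event: 2·6/19 + 8·1/19 + 10·5/19 = 70/19.
E[D | D is even] = (70/19) / (12/19) = 35/6.

35/6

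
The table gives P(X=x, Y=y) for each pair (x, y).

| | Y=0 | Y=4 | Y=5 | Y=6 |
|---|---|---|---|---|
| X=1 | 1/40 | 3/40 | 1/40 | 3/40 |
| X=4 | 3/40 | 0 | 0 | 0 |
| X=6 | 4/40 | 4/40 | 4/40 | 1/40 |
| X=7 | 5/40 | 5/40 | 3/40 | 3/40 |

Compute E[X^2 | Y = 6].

186/7

P(Y = 6) = 7/40.
Σ X^2·P over the event = 1·(3/40) + 36·(1/40) + 49·(3/40) = 93/20.
E[X^2 | Y = 6] = (93/20) / (7/40) = 186/7.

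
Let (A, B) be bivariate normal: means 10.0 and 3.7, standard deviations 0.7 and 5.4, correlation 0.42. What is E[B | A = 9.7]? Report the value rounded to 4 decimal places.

2.7280

The regression of B on A has slope ρ·σ_B/σ_A and passes through (μ_A, μ_B).
E[B | A=9.7] = 3.7 + (0.42)·(5.4/0.7)·(9.7 − (10.0)) = 3.7 + (3.24)·(-0.3) = 2.7280.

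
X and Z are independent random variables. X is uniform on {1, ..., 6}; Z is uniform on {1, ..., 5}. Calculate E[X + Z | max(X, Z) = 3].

P(max(X, Z) = 3) = 1/6.
Summing (X+Z)·P(x,y) over outcomes with max(X, Z) = 3 gives 4/5.
E[X + Z | max(X, Z) = 3] = (4/5) / (1/6) = 24/5.

24/5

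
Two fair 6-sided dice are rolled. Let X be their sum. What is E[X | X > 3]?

P(X > 3) = 11/12.
E[X | X > 3] = (61/9) / (11/12) = 244/33.

244/33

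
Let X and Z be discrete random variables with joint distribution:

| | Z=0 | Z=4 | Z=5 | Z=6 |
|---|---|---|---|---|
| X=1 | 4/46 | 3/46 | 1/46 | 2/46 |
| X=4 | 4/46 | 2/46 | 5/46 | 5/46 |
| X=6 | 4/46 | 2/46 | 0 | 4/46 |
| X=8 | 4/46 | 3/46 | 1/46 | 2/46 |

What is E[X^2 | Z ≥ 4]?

133/5

P(Z ≥ 4) = 15/23.
Summing X^2·P(X=x,Z=y) over the conditioning event gives 399/23.
E[X^2 | Z ≥ 4] = (399/23) / (15/23) = 133/5.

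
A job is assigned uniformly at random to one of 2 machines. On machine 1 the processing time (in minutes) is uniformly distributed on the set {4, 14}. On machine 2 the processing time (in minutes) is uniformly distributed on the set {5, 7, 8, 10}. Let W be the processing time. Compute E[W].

33/4

E[W | machine 1] = (4+14)/2 = 9.
E[W | machine 2] = (5+7+8+10)/4 = 15/2.
By the law of total expectation,
E[W] = (1/2)·(9) + (1/2)·(15/2) = 33/4.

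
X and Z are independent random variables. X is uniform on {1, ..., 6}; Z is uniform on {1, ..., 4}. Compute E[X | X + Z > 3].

80/21

P(X + Z > 3) = 7/8.
Summing X·P(x,y) over outcomes with X + Z > 3 gives 10/3.
E[X | X + Z > 3] = (10/3) / (7/8) = 80/21.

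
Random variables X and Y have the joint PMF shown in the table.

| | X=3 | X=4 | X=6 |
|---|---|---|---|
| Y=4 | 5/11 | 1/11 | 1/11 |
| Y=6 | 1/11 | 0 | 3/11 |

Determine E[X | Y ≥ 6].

21/4

P(Y ≥ 6) = 4/11.
Σ X·P over the event = 3·(1/11) + 6·(3/11) = 21/11.
E[X | Y ≥ 6] = (21/11) / (4/11) = 21/4.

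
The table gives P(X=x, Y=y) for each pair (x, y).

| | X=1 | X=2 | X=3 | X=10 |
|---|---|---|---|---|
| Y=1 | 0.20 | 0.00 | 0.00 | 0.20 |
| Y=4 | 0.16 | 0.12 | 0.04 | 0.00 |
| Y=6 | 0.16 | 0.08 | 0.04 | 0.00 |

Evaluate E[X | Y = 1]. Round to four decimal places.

5.5000

P(Y = 1) = 0.40.
Summing X·P(X=x,Y=y) over the conditioning event gives 2.20.
E[X | Y = 1] = (2.20) / (0.40) = 5.5000.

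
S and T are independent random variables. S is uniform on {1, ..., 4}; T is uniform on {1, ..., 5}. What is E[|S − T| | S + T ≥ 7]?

Outcomes with S + T ≥ 7: (2,5), (3,4), (3,5), (4,3), (4,4), (4,5), each with probability 1/20.
E[|S − T| | S + T ≥ 7] = (3 + 1 + 2 + 1 + 0 + 1) / 6 = 4/3.

4/3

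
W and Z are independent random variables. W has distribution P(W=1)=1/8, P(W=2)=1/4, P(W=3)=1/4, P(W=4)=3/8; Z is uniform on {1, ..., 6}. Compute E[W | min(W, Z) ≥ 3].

18/5

P(min(W, Z) ≥ 3) = 5/12.
Summing W·P(x,y) over outcomes with min(W, Z) ≥ 3 gives 3/2.
E[W | min(W, Z) ≥ 3] = (3/2) / (5/12) = 18/5.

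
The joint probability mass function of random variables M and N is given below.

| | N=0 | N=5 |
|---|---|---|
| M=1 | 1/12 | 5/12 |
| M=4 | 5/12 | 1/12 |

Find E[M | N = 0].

7/2

P(N = 0) = 1/2.
Σ M·P over the event = 1·(1/12) + 4·(5/12) = 7/4.
E[M | N = 0] = (7/4) / (1/2) = 7/2.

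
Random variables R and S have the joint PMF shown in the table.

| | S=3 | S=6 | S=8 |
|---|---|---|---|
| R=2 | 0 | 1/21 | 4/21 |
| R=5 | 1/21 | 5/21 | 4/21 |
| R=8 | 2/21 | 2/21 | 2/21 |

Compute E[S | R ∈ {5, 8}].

P(R ∈ {5, 8}) = 16/21.
Σ S·P over the event = 3·(1/21) + 6·(5/21) + 8·(4/21) + 3·(2/21) + 6·(2/21) + 8·(2/21) = 33/7.
E[S | R ∈ {5, 8}] = (33/7) / (16/21) = 99/16.

99/16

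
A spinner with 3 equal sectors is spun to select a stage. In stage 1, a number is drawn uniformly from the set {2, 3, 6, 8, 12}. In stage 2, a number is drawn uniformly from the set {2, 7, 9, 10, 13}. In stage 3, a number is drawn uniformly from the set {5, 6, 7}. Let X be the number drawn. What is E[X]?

34/5

E[X | stage 1] = (2+3+6+8+12)/5 = 31/5.
E[X | stage 2] = (2+7+9+10+13)/5 = 41/5.
E[X | stage 3] = (5+6+7)/3 = 6.
By the law of total expectation,
E[X] = (1/3)·(31/5) + (1/3)·(41/5) + (1/3)·(6) = 34/5.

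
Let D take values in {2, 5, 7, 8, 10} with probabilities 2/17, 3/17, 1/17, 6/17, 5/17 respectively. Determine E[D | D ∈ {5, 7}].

P(D ∈ {5, 7}) = 4/17.
Σ over the event: 5·3/17 + 7·1/17 = 22/17.
E[D | D ∈ {5, 7}] = (22/17) / (4/17) = 11/2.

11/2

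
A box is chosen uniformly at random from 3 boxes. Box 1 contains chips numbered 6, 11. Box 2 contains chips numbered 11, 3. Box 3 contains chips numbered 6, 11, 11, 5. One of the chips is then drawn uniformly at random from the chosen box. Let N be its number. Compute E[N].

E[N | box 1] = (6+11)/2 = 17/2.
E[N | box 2] = (11+3)/2 = 7.
E[N | box 3] = (6+11+11+5)/4 = 33/4.
E[N] = (1/3)·(17/2) + (1/3)·(7) + (1/3)·(33/4) = 95/12.

95/12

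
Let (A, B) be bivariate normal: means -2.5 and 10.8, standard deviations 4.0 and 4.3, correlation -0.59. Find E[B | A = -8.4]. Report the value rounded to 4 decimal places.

14.5421

E[B | A=x] = μ_B + ρ(σ_B/σ_A)(x − μ_A) for jointly normal variables.
E[B | A=-8.4] = 10.8 + (-0.59)·(4.3/4.0)·(-8.4 − (-2.5)) = 10.8 + (-0.63425)·(-5.9) = 14.5421.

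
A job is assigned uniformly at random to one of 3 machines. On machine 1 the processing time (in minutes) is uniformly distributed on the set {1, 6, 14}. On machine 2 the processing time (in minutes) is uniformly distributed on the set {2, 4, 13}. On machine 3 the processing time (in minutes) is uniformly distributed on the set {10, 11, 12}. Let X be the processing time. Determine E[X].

E[X | machine 1] = (1+6+14)/3 = 7.
E[X | machine 2] = (2+4+13)/3 = 19/3.
E[X | machine 3] = (10+11+12)/3 = 11.
E[X] = (1/3)·(7) + (1/3)·(19/3) + (1/3)·(11) = 73/9.

73/9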